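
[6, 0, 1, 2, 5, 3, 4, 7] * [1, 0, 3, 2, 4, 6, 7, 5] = [7, 1, 0, 3, 6, 2, 4, 5]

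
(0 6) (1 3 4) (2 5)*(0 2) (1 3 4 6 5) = (0 5) (1 4 3 6 2) 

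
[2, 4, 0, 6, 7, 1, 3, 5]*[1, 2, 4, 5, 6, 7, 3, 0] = [4, 6, 1, 3, 0, 2, 5, 7]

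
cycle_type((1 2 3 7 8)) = 5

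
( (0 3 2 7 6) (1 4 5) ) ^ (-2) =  (0 7 3 6 2) (1 4 5) 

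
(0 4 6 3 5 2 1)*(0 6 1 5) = (0 4 1 6 3)(2 5)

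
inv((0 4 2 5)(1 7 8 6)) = (0 5 2 4)(1 6 8 7)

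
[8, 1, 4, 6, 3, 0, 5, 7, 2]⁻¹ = [5, 1, 8, 4, 2, 6, 3, 7, 0]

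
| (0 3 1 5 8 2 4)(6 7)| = 14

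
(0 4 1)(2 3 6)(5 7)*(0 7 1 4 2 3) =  (0 2)(1 7 5)(3 6)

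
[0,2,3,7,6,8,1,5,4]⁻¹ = [0,6,1,2,8,7,4,3,5]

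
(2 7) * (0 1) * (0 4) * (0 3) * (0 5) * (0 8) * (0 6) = (0 1 4 3 5 8 6)(2 7)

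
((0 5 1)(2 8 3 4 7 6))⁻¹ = (0 1 5)(2 6 7 4 3 8)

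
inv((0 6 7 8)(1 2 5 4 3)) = (0 8 7 6)(1 3 4 5 2)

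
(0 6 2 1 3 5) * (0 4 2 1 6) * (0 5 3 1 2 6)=(0 5 4 6 2)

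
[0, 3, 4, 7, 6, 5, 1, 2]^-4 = [0, 7, 6, 2, 1, 5, 3, 4]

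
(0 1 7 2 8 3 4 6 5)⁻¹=(0 5 6 4 3 8 2 7 1)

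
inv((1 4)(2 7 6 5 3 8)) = (1 4)(2 8 3 5 6 7)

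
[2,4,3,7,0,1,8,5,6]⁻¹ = [4,5,0,2,1,7,8,3,6]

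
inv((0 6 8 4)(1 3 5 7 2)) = (0 4 8 6)(1 2 7 5 3)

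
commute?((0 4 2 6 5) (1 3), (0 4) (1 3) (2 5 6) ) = no:(0 4 2 6 5) (1 3) * (0 4) (1 3) (2 5 6) = (4 5), (0 4) (1 3) (2 5 6) * (0 4 2 6 5) (1 3) = (0 2) 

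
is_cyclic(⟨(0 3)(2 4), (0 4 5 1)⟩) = no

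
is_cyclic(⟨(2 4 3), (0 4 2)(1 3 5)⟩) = no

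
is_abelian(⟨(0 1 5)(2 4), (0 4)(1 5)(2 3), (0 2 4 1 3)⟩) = no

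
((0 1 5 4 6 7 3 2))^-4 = (0 6)(1 7)(2 4)(3 5)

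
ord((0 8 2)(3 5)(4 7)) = 6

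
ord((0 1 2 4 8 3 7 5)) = 8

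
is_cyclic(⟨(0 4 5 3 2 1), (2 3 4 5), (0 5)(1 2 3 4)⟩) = no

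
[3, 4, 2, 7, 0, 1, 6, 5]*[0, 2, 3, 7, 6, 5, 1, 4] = [7, 6, 3, 4, 0, 2, 1, 5]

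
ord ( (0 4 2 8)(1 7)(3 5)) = 4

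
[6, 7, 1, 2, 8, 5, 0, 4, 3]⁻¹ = [6, 2, 3, 8, 7, 5, 0, 1, 4]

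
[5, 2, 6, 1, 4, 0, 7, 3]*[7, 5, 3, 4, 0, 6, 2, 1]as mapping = [0→6, 1→3, 2→2, 3→5, 4→0, 5→7, 6→1, 7→4]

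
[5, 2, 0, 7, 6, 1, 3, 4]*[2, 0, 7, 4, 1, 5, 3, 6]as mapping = [0→5, 1→7, 2→2, 3→6, 4→3, 5→0, 6→4, 7→1]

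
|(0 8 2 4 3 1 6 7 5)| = 9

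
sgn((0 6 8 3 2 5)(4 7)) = 1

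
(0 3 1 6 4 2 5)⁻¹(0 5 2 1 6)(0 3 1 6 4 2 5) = (0 5 6 4 3)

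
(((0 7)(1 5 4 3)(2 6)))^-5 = (0 7)(1 3 4 5)(2 6)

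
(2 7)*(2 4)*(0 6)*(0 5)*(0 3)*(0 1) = (0 6 5 3 1)(2 7 4)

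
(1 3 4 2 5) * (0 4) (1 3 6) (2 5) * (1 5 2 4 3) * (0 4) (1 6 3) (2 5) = (0 1 3 4 5 6 2) 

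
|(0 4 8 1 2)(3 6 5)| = 15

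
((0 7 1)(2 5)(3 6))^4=(0 7 1)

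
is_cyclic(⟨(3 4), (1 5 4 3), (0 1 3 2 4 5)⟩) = no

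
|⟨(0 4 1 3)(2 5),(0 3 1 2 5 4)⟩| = 72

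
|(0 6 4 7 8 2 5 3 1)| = 9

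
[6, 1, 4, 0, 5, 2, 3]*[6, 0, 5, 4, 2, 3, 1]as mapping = [0→1, 1→0, 2→2, 3→6, 4→3, 5→5, 6→4]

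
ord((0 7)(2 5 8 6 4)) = 10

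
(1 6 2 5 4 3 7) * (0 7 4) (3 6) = (0 7 1 3 4 6 2 5) 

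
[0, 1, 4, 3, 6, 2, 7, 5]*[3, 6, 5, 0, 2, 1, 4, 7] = [3, 6, 2, 0, 4, 5, 7, 1]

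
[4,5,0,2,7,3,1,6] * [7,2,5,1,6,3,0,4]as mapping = [0→6,1→3,2→7,3→5,4→4,5→1,6→2,7→0]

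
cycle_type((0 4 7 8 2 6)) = 6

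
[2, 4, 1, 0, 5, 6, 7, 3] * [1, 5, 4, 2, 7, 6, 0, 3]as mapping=[0→4, 1→7, 2→5, 3→1, 4→6, 5→0, 6→3, 7→2]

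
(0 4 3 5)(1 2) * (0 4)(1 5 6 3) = (1 2 5 4)(3 6)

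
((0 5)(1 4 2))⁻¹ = (0 5)(1 2 4)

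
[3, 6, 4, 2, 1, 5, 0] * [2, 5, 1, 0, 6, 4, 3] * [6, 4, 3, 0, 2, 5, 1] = [6, 0, 1, 4, 5, 2, 3]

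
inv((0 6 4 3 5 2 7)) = (0 7 2 5 3 4 6)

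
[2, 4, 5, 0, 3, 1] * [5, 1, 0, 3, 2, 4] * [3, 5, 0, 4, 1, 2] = [3, 0, 1, 2, 4, 5]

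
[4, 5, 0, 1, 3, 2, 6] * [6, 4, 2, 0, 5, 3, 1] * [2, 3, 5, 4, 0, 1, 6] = [1, 4, 6, 0, 2, 5, 3]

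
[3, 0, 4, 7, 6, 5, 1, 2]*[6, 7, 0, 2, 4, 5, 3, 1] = [2, 6, 4, 1, 3, 5, 7, 0]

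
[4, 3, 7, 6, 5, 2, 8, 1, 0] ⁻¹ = [8, 7, 5, 1, 0, 4, 3, 2, 6] 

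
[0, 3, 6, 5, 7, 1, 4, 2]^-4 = [0, 5, 2, 1, 4, 3, 6, 7]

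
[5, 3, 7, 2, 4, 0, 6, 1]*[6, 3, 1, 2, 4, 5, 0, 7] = [5, 2, 7, 1, 4, 6, 0, 3]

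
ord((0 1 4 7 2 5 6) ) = 7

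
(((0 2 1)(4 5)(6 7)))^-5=(0 2 1)(4 5)(6 7)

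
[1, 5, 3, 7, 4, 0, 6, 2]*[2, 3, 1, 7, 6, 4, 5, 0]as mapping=[0→3, 1→4, 2→7, 3→0, 4→6, 5→2, 6→5, 7→1]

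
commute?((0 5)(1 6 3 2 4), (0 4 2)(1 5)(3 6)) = no:(0 5)(1 6 3 2 4)*(0 4 2)(1 5)(3 6) = (0 1 3)(4 5), (0 4 2)(1 5)(3 6)*(0 5)(1 6 3 2 4) = (0 1)(2 5 6)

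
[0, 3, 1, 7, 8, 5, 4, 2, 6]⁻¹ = [0, 2, 7, 1, 6, 5, 8, 3, 4]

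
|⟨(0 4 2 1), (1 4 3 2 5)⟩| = 120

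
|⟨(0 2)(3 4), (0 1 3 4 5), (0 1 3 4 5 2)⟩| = 720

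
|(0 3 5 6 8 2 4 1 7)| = 9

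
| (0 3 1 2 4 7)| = 6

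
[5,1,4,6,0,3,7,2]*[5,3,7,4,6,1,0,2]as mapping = [0→1,1→3,2→6,3→0,4→5,5→4,6→2,7→7]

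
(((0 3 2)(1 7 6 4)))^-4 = (0 2 3)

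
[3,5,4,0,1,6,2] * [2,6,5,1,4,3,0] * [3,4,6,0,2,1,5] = [4,0,2,6,5,3,1]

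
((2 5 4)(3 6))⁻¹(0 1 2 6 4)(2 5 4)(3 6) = (0 1 5 3 2)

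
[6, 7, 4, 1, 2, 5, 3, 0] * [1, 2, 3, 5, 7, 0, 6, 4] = [6, 4, 7, 2, 3, 0, 5, 1]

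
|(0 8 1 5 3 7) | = 6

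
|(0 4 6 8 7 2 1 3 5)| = 9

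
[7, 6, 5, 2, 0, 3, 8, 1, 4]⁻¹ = [4, 7, 3, 5, 8, 2, 1, 0, 6]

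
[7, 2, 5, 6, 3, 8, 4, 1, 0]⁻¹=[8, 7, 1, 4, 6, 2, 3, 0, 5]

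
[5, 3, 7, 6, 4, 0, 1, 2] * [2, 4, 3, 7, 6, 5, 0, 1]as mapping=[0→5, 1→7, 2→1, 3→0, 4→6, 5→2, 6→4, 7→3]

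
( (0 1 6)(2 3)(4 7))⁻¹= (0 6 1)(2 3)(4 7)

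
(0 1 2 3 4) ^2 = (0 2 4 1 3) 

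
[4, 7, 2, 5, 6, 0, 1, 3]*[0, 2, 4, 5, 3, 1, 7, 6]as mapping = [0→3, 1→6, 2→4, 3→1, 4→7, 5→0, 6→2, 7→5]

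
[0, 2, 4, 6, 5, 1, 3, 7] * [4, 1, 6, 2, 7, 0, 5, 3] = [4, 6, 7, 5, 0, 1, 2, 3]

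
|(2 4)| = 2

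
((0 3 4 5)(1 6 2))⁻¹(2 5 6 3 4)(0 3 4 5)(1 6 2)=(0 2 4 5 1)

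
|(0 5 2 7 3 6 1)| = 7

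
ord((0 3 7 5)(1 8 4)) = 12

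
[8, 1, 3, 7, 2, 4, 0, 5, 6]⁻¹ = [6, 1, 4, 2, 5, 7, 8, 3, 0]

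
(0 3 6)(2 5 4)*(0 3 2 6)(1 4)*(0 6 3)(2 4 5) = (0 4 3 6)(1 5)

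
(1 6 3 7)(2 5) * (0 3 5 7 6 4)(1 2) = (0 3 6 5 1 4)(2 7)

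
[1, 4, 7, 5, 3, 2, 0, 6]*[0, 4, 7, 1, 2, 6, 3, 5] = [4, 2, 5, 6, 1, 7, 0, 3]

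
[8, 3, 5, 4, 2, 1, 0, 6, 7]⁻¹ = [6, 5, 4, 1, 3, 2, 7, 8, 0]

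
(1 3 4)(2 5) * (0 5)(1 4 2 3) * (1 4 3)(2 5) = (0 2)(1 4 3 5)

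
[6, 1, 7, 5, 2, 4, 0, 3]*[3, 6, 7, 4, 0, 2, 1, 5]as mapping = [0→1, 1→6, 2→5, 3→2, 4→7, 5→0, 6→3, 7→4]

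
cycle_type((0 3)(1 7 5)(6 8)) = 2^2.3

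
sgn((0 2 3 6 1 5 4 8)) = -1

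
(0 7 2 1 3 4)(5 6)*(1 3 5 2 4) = (0 7 4)(1 5 6 2 3)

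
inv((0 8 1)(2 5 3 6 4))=(0 1 8)(2 4 6 3 5)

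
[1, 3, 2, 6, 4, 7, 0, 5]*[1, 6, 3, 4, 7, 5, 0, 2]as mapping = [0→6, 1→4, 2→3, 3→0, 4→7, 5→2, 6→1, 7→5]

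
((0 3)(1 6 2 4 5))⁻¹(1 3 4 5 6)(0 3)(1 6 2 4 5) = (0 5 1 2 6)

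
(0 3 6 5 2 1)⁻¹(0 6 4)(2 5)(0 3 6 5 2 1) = (1 2)(3 5 4)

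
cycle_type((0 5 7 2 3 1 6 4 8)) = 9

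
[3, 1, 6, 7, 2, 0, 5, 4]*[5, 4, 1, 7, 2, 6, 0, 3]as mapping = [0→7, 1→4, 2→0, 3→3, 4→1, 5→5, 6→6, 7→2]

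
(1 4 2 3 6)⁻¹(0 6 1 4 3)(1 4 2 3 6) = (0 1 4 2 6)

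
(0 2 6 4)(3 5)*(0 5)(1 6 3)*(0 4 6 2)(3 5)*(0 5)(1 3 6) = (0 5 3 4 6 1 2)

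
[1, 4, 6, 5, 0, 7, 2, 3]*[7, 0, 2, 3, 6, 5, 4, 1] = [0, 6, 4, 5, 7, 1, 2, 3]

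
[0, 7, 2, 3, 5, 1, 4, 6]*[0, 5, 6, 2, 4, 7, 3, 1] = [0, 1, 6, 2, 7, 5, 4, 3]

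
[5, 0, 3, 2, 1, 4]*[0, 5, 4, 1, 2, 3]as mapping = [0→3, 1→0, 2→1, 3→4, 4→5, 5→2]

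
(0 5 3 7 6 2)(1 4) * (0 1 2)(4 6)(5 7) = (0 7 4 2 1 6)(3 5)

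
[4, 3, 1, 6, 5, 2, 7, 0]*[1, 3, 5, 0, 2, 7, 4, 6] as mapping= [0→2, 1→0, 2→3, 3→4, 4→7, 5→5, 6→6, 7→1] 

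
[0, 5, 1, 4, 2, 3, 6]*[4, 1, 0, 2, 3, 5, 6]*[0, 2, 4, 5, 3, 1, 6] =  [3, 1, 2, 5, 0, 4, 6]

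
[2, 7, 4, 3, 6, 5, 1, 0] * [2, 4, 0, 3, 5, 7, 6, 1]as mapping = [0→0, 1→1, 2→5, 3→3, 4→6, 5→7, 6→4, 7→2]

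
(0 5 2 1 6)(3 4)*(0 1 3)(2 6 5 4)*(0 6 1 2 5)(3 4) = (0 3 5 1)(2 4 6)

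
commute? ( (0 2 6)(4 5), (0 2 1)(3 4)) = no: (0 2 6)(4 5)*(0 2 1)(3 4) = (0 1)(2 6)(3 4 5), (0 2 1)(3 4)*(0 2 6)(4 5) = (0 6)(1 2)(3 5 4)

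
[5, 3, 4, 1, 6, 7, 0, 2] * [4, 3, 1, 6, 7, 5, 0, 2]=[5, 6, 7, 3, 0, 2, 4, 1]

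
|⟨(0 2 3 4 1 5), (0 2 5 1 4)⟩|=720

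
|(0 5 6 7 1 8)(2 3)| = 6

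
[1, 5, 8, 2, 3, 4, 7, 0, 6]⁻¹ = [7, 0, 3, 4, 5, 1, 8, 6, 2]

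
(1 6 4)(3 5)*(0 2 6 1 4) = (0 2 6)(3 5)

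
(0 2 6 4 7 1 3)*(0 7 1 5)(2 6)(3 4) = (0 6 3 7 5)(1 4)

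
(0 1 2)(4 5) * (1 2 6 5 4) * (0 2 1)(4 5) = (0 1 6 4 5)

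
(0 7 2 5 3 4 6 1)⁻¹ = (0 1 6 4 3 5 2 7)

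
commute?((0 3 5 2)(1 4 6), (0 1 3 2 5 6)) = no:(0 3 5 2)(1 4 6)*(0 1 3 2 5 6) = (0 2 1 4)(3 6), (0 1 3 2 5 6)*(0 3 5 2)(1 4 6) = (0 4 6 3)(1 5)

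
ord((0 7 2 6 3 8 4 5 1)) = 9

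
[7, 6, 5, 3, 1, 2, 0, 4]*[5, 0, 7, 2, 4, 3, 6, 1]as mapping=[0→1, 1→6, 2→3, 3→2, 4→0, 5→7, 6→5, 7→4]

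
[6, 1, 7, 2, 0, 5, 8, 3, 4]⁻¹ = [4, 1, 3, 7, 8, 5, 0, 2, 6]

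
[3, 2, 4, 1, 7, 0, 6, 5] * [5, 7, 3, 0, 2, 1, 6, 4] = [0, 3, 2, 7, 4, 5, 6, 1]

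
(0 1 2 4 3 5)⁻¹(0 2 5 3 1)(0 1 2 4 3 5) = (0 5 2 1 4)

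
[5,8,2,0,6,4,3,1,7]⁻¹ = [3,7,2,6,5,0,4,8,1]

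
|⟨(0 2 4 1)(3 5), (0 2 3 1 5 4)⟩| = 720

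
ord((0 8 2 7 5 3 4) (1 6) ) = 14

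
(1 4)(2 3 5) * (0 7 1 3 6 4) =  (0 7 1)(2 6 4 3 5)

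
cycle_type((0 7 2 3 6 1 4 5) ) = 8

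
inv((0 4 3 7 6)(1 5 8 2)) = (0 6 7 3 4)(1 2 8 5)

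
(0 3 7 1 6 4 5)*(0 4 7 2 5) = (0 3 2 5 4)(1 6 7)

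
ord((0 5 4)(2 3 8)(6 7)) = 6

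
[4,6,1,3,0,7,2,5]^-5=[4,6,1,3,0,7,2,5]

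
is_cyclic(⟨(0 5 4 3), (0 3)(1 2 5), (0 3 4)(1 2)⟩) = no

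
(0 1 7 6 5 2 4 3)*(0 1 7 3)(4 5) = (0 7 6 4)(1 3)(2 5)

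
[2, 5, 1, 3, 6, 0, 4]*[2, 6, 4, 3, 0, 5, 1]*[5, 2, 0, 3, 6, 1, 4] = [6, 1, 4, 3, 2, 0, 5]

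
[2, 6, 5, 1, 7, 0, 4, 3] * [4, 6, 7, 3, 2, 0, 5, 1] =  [7, 5, 0, 6, 1, 4, 2, 3]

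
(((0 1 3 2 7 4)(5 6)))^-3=(0 2)(1 7)(3 4)(5 6)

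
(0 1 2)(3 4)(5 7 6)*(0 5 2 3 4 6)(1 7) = (0 7)(1 3 6 2 5)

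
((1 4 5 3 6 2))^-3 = (1 3)(2 5)(4 6)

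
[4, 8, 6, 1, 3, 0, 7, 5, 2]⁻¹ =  [5, 3, 8, 4, 0, 7, 2, 6, 1]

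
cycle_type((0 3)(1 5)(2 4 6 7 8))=2^2.5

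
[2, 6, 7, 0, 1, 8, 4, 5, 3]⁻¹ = [3, 4, 0, 8, 6, 7, 1, 2, 5]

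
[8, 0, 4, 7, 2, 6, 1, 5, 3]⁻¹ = [1, 6, 4, 8, 2, 7, 5, 3, 0]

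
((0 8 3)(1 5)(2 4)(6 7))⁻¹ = (0 3 8)(1 5)(2 4)(6 7)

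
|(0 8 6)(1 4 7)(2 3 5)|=3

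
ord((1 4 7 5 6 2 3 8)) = 8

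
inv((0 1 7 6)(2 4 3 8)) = (0 6 7 1)(2 8 3 4)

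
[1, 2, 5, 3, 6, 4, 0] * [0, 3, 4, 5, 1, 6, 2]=[3, 4, 6, 5, 2, 1, 0]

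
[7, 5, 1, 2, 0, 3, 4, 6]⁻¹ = [4, 2, 3, 5, 6, 1, 7, 0]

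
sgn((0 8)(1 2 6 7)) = 1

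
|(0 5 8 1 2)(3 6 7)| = 15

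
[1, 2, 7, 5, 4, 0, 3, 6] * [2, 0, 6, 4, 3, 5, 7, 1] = [0, 6, 1, 5, 3, 2, 4, 7]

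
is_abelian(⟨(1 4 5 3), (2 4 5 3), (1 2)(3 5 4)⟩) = no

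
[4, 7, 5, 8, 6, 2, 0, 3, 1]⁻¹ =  [6, 8, 5, 7, 0, 2, 4, 1, 3]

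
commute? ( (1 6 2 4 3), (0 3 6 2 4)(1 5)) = no: (1 6 2 4 3) * (0 3 6 2 4)(1 5) = (0 3 5 1 2)(4 6), (0 3 6 2 4)(1 5) * (1 6 2 4 3) = (0 1 5 6 4)(2 3)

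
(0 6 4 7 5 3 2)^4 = (0 5 6 3 4 2 7)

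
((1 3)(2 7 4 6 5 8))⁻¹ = (1 3)(2 8 5 6 4 7)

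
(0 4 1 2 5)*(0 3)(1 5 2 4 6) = (0 6 1 4 5 3)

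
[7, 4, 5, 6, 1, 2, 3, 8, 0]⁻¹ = [8, 4, 5, 6, 1, 2, 3, 0, 7]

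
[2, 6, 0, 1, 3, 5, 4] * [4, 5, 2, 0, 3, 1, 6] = [2, 6, 4, 5, 0, 1, 3]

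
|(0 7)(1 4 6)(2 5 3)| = 6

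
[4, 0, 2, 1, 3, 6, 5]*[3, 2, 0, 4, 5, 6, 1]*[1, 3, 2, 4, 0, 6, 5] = [6, 4, 1, 2, 0, 3, 5]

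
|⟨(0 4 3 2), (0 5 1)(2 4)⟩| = 720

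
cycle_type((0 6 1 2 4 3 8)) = 7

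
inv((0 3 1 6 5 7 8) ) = (0 8 7 5 6 1 3) 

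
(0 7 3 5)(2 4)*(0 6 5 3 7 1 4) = (0 1 4 2)(5 6)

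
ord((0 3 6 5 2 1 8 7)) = 8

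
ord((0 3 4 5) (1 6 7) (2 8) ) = 12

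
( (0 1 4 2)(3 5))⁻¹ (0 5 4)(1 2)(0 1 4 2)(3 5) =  (0 4)(1 3 2)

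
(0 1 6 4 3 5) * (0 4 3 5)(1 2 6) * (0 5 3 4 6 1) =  (0 2 1)(3 5 6 4)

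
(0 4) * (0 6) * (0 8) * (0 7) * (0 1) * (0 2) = (0 4 6 8 7 1 2)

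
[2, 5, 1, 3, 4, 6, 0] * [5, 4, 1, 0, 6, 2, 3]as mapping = [0→1, 1→2, 2→4, 3→0, 4→6, 5→3, 6→5]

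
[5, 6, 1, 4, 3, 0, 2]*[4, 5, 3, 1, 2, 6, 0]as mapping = [0→6, 1→0, 2→5, 3→2, 4→1, 5→4, 6→3]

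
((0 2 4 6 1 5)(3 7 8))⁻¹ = (0 5 1 6 4 2)(3 8 7)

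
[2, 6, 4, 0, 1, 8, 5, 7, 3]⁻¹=[3, 4, 0, 8, 2, 6, 1, 7, 5]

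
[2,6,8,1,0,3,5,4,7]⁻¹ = [4,3,0,5,7,6,1,8,2]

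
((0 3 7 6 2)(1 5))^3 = (0 6 3 2 7)(1 5)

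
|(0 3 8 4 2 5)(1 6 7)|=6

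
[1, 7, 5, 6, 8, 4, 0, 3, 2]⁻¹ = [6, 0, 8, 7, 5, 2, 3, 1, 4]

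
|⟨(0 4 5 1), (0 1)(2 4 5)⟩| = 120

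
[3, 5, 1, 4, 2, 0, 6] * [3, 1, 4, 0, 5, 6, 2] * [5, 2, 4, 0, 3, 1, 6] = [5, 6, 2, 1, 3, 0, 4]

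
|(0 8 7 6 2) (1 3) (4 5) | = 10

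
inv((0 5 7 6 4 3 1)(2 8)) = (0 1 3 4 6 7 5)(2 8)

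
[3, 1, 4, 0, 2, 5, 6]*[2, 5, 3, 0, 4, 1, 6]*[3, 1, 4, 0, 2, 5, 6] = [3, 5, 2, 4, 0, 1, 6]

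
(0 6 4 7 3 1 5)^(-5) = (0 4 3 5 6 7 1)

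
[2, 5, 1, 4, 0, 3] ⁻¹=[4, 2, 0, 5, 3, 1] 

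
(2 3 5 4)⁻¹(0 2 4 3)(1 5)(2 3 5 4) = (0 3 2 5)(1 4)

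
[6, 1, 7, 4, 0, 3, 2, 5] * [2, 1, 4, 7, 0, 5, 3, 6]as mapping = [0→3, 1→1, 2→6, 3→0, 4→2, 5→7, 6→4, 7→5]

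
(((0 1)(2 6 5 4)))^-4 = ()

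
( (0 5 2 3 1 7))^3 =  (0 3)(1 5)(2 7)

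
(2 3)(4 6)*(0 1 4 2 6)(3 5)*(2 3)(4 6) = (0 1 6 3 4)(2 5)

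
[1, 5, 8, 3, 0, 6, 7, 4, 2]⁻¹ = [4, 0, 8, 3, 7, 1, 5, 6, 2]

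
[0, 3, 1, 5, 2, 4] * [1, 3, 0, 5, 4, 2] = [1, 5, 3, 2, 0, 4]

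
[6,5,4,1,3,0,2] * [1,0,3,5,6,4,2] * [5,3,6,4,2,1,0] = [6,2,0,5,1,3,4]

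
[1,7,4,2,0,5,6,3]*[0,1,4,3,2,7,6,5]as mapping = [0→1,1→5,2→2,3→4,4→0,5→7,6→6,7→3]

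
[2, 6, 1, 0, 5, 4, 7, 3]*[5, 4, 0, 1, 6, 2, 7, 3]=[0, 7, 4, 5, 2, 6, 3, 1]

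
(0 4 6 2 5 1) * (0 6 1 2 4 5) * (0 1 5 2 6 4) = (0 2 1 4 5 6)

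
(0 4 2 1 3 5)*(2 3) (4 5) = (0 5) (1 2) (3 4) 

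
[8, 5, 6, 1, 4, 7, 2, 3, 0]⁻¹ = [8, 3, 6, 7, 4, 1, 2, 5, 0]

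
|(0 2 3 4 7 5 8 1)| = 8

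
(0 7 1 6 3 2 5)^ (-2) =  (0 2 6 7 5 3 1)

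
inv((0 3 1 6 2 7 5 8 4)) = (0 4 8 5 7 2 6 1 3)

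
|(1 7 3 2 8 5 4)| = 7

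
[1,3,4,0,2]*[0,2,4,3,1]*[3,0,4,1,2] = [4,1,0,3,2]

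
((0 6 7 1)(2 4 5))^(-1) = (0 1 7 6)(2 5 4)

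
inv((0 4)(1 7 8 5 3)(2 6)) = (0 4)(1 3 5 8 7)(2 6)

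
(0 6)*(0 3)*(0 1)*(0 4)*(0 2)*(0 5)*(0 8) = (0 6 3 1 4 2 5 8)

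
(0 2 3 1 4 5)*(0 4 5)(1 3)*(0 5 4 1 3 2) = (1 4 5)(2 3)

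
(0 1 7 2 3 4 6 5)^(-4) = (0 3)(1 4)(2 5)(6 7)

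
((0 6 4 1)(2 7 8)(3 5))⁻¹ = (0 1 4 6)(2 8 7)(3 5)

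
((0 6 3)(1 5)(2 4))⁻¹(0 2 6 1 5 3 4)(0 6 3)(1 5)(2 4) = (0 2 6 4 3 5 1)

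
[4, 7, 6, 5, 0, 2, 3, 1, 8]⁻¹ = [4, 7, 5, 6, 0, 3, 2, 1, 8]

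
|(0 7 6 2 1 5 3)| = 7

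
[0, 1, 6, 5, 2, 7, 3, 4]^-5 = [0, 1, 6, 5, 2, 7, 3, 4]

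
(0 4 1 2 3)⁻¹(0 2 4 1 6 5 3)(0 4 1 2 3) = (0 4 3 1 2 6 5)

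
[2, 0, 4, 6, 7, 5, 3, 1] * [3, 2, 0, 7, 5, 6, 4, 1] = [0, 3, 5, 4, 1, 6, 7, 2]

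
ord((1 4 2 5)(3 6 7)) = 12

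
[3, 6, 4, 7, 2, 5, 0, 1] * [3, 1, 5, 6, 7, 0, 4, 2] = [6, 4, 7, 2, 5, 0, 3, 1]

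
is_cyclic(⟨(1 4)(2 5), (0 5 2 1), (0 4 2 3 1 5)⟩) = no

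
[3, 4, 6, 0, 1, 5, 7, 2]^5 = [3, 4, 7, 0, 1, 5, 2, 6]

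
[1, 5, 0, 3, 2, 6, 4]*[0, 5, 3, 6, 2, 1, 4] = [5, 1, 0, 6, 3, 4, 2]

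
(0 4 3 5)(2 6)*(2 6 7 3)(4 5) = (0 5)(2 7 3 4)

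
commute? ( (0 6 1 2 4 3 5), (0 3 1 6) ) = no: (0 6 1 2 4 3 5)*(0 3 1 6) = (1 2 4) (3 5), (0 3 1 6)*(0 6 1 2 4 3 5) = (0 5) (2 4 3) 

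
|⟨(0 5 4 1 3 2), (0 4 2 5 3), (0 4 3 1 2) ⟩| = 720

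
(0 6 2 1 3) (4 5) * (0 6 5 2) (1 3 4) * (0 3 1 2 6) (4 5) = (0 4 6 3) (1 5 2) 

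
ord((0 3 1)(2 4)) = 6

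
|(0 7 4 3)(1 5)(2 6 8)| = 12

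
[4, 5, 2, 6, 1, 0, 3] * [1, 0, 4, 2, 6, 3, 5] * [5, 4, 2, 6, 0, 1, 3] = [3, 6, 0, 1, 5, 4, 2]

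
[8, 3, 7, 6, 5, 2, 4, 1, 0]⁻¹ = [8, 7, 5, 1, 6, 4, 3, 2, 0]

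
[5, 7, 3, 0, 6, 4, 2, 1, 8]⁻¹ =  [3, 7, 6, 2, 5, 0, 4, 1, 8]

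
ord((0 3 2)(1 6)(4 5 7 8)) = 12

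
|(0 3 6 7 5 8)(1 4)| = 6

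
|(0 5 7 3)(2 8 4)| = 12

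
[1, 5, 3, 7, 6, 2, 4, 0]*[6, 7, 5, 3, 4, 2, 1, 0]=[7, 2, 3, 0, 1, 5, 4, 6]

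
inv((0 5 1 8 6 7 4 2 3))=(0 3 2 4 7 6 8 1 5)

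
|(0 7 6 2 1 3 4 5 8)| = 9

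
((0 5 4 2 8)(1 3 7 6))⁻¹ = (0 8 2 4 5)(1 6 7 3)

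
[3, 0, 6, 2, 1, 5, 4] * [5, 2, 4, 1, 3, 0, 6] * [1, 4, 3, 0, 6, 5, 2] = [4, 5, 2, 6, 3, 1, 0]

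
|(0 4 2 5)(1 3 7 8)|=4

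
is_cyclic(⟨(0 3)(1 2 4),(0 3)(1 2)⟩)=no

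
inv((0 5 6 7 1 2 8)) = (0 8 2 1 7 6 5)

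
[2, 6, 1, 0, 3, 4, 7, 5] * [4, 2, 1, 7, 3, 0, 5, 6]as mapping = [0→1, 1→5, 2→2, 3→4, 4→7, 5→3, 6→6, 7→0]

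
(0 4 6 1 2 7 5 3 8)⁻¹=(0 8 3 5 7 2 1 6 4)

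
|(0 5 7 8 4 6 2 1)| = 8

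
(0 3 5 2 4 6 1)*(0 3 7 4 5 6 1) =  (0 7 4 1 3 6)(2 5)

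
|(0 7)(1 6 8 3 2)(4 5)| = 10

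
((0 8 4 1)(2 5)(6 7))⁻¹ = (0 1 4 8)(2 5)(6 7)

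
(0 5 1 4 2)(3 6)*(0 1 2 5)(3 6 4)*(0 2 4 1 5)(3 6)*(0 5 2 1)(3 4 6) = (0 1 3)(4 5 6)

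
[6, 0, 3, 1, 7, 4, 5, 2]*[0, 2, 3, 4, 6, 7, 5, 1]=[5, 0, 4, 2, 1, 6, 7, 3]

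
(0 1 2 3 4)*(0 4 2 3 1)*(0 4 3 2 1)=(0 4 3 1 2)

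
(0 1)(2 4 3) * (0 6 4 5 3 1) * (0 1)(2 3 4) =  (0 1 6 2 5 4)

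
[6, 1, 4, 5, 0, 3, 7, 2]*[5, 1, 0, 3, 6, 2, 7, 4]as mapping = [0→7, 1→1, 2→6, 3→2, 4→5, 5→3, 6→4, 7→0]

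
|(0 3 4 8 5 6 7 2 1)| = 9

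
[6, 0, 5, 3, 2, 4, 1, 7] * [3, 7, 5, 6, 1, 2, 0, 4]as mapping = [0→0, 1→3, 2→2, 3→6, 4→5, 5→1, 6→7, 7→4]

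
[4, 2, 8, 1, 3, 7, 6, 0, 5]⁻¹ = [7, 3, 1, 4, 0, 8, 6, 5, 2]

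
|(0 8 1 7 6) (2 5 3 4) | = 20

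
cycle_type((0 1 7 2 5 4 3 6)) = 8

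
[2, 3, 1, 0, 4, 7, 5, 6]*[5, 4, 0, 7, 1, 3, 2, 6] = [0, 7, 4, 5, 1, 6, 3, 2]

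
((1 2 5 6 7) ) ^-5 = () 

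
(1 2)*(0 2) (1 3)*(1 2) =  (0 1) (2 3) 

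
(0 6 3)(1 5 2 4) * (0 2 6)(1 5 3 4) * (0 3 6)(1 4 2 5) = (0 3 5)(1 6 2 4)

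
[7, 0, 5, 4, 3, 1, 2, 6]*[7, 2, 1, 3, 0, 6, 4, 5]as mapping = [0→5, 1→7, 2→6, 3→0, 4→3, 5→2, 6→1, 7→4]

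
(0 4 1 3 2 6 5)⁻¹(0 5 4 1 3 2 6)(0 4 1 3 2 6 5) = (0 1 3 2 6 5 4)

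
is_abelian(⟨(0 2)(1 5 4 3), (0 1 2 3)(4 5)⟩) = no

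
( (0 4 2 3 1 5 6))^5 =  (0 5 3 4 6 1 2)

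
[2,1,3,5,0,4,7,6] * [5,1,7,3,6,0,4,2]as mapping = [0→7,1→1,2→3,3→0,4→5,5→6,6→2,7→4]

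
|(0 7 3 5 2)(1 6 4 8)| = 20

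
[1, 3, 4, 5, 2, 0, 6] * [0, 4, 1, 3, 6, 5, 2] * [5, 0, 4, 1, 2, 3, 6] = [2, 1, 6, 3, 0, 5, 4]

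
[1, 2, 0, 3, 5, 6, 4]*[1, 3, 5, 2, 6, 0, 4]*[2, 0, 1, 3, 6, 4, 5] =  [3, 4, 0, 1, 2, 6, 5]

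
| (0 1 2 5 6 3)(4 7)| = 6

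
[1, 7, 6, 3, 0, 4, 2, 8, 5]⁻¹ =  [4, 0, 6, 3, 5, 8, 2, 1, 7]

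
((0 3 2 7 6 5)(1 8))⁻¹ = (0 5 6 7 2 3)(1 8)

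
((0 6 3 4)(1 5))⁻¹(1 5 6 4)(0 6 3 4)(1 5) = (0 5 1 3)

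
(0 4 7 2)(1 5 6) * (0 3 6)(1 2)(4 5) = (0 5)(1 4 7)(2 3 6)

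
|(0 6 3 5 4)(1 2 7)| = 15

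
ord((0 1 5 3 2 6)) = 6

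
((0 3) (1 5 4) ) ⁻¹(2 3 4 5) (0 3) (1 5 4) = (0 1 4 2) 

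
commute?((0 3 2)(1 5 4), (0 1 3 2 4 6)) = no:(0 3 2)(1 5 4)*(0 1 3 2 4 6) = (0 2 1 5 6)(3 4), (0 1 3 2 4 6)*(0 3 2)(1 5 4) = (0 5 4 6 3)(1 2)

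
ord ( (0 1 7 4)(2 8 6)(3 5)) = 12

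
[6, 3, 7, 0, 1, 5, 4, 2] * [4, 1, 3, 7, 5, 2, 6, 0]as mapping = [0→6, 1→7, 2→0, 3→4, 4→1, 5→2, 6→5, 7→3]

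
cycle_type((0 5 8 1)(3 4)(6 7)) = 2^2.4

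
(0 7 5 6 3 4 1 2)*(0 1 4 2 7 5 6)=(0 5)(1 7 6 3 2)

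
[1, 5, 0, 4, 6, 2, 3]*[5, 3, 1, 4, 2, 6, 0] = [3, 6, 5, 2, 0, 1, 4]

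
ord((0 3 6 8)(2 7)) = 4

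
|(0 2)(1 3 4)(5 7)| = 6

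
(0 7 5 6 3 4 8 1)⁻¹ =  (0 1 8 4 3 6 5 7)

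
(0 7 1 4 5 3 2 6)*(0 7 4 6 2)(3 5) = (0 4 3)(1 6 7)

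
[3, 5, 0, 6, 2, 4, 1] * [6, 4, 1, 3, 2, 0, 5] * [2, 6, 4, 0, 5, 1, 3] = [0, 2, 3, 1, 6, 4, 5]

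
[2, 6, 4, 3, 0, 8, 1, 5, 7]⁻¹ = [4, 6, 0, 3, 2, 7, 1, 8, 5]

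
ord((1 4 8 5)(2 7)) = 4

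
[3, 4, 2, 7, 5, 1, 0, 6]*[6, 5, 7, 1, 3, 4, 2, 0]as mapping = [0→1, 1→3, 2→7, 3→0, 4→4, 5→5, 6→6, 7→2]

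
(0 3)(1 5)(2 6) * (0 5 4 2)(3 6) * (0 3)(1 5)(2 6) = (0 2)(1 4 6 3)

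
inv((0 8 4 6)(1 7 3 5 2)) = (0 6 4 8)(1 2 5 3 7)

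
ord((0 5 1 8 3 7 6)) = 7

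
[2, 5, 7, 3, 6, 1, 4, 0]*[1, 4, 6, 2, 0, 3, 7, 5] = [6, 3, 5, 2, 7, 4, 0, 1]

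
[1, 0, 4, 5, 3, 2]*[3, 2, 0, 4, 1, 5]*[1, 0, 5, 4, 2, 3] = [5, 4, 0, 3, 2, 1]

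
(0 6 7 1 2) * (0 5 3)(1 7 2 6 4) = (0 4 1 6 2 5 3)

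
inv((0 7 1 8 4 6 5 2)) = (0 2 5 6 4 8 1 7)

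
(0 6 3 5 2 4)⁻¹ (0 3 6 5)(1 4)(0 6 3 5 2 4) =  (0 1)(2 6 5 3)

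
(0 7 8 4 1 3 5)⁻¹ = (0 5 3 1 4 8 7)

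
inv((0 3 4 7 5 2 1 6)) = (0 6 1 2 5 7 4 3)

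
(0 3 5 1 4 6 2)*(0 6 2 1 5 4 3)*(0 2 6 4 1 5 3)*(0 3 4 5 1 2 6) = (0 6 1 3 2 5 4)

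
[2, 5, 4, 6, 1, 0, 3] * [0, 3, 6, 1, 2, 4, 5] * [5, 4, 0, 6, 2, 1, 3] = [3, 2, 0, 1, 6, 5, 4]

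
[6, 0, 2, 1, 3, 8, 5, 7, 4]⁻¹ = [1, 3, 2, 4, 8, 6, 0, 7, 5]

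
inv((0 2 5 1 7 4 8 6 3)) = (0 3 6 8 4 7 1 5 2)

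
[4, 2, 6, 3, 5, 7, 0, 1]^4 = [1, 4, 5, 3, 2, 6, 7, 0]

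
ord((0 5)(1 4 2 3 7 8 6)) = 14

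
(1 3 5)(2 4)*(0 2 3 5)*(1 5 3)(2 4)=(0 4 1 3)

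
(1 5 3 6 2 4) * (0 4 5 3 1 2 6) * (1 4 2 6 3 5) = (0 2 1 5 4 6 3)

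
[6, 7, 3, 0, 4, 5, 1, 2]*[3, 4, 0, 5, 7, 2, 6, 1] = [6, 1, 5, 3, 7, 2, 4, 0]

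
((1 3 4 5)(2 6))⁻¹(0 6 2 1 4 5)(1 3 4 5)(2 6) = (0 2 6 3 5 1)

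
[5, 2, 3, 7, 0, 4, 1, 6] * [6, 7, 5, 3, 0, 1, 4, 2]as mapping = [0→1, 1→5, 2→3, 3→2, 4→6, 5→0, 6→7, 7→4]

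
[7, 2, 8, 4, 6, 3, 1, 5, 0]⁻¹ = [8, 6, 1, 5, 3, 7, 4, 0, 2]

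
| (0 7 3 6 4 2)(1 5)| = 6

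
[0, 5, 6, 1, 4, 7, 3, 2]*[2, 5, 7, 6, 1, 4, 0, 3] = [2, 4, 0, 5, 1, 3, 6, 7]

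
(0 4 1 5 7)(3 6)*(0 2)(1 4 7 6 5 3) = (0 7 2)(1 3 5 6)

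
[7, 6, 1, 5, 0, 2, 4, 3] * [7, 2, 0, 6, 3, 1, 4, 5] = [5, 4, 2, 1, 7, 0, 3, 6]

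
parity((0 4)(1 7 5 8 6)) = odd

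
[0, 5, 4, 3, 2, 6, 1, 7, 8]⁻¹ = [0, 6, 4, 3, 2, 1, 5, 7, 8]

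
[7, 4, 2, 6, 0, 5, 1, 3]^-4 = [3, 0, 2, 1, 7, 5, 4, 6]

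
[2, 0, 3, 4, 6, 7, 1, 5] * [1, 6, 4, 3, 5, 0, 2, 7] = [4, 1, 3, 5, 2, 7, 6, 0]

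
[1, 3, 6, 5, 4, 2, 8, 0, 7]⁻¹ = [7, 0, 5, 1, 4, 3, 2, 8, 6]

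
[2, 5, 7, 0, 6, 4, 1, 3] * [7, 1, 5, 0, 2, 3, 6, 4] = [5, 3, 4, 7, 6, 2, 1, 0]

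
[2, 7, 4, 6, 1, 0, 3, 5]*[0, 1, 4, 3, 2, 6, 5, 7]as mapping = [0→4, 1→7, 2→2, 3→5, 4→1, 5→0, 6→3, 7→6]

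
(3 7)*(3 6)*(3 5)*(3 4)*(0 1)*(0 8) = (0 1 8)(3 7 6 5 4)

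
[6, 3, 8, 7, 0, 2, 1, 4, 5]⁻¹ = [4, 6, 5, 1, 7, 8, 0, 3, 2]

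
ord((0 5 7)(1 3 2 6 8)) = 15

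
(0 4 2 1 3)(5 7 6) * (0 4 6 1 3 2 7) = (0 6 5)(1 2 3 4 7)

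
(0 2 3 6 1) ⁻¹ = (0 1 6 3 2) 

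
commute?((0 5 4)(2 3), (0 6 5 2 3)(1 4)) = no:(0 5 4)(2 3) * (0 6 5 2 3)(1 4) = (0 2)(1 4 6 5), (0 6 5 2 3)(1 4) * (0 5 4)(2 3) = (0 6 4 1)(3 5)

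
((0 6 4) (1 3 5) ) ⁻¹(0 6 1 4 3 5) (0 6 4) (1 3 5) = (0 5 1 6 4 3) 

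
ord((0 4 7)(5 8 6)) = 3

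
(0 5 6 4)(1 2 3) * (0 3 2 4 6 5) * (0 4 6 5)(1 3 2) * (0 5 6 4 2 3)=(0 2 1 4 3)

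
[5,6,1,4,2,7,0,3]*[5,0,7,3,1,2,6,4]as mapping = [0→2,1→6,2→0,3→1,4→7,5→4,6→5,7→3]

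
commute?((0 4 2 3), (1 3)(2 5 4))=no:(0 4 2 3) * (1 3)(2 5 4)=(0 2 1 3)(4 5), (1 3)(2 5 4) * (0 4 2 3)=(0 4 3 1)(2 5)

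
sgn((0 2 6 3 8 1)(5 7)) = 1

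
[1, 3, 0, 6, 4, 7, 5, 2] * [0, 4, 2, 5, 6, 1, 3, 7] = [4, 5, 0, 3, 6, 7, 1, 2]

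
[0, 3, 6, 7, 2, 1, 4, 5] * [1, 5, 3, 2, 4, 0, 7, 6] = [1, 2, 7, 6, 3, 5, 4, 0]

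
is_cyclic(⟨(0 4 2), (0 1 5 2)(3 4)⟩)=no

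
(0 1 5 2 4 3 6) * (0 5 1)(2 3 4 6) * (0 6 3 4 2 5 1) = (0 6 1)(2 3 5 4)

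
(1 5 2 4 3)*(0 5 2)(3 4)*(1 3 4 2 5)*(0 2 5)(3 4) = (0 1)(2 3 4 5)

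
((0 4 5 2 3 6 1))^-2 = (0 6 2 4 1 3 5)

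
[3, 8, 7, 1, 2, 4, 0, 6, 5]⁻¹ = [6, 3, 4, 0, 5, 8, 7, 2, 1]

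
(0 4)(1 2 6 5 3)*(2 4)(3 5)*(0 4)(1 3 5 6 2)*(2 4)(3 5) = (0 1)(2 4)(3 5 6)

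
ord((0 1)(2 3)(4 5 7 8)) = 4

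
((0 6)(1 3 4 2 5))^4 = (1 5 2 4 3)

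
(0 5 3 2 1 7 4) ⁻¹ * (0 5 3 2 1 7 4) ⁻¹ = (0 7 2 5 4 1 3) 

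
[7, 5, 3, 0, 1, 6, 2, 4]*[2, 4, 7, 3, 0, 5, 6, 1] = [1, 5, 3, 2, 4, 6, 7, 0]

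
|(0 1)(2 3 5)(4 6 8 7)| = 12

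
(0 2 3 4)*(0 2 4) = (0 4 2 3) 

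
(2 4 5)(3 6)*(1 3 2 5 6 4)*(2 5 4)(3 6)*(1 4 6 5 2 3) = (1 5 6 2 4)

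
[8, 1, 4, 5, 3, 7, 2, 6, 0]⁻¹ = [8, 1, 6, 4, 2, 3, 7, 5, 0]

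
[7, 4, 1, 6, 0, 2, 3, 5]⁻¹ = [4, 2, 5, 6, 1, 7, 3, 0]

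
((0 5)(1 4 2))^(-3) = (0 5)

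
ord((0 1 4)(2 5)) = 6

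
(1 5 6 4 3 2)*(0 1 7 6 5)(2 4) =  (0 1)(2 7 6)(3 4)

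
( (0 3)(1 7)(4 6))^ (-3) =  (0 3)(1 7)(4 6)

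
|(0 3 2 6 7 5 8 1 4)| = 9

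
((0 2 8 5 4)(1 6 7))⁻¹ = (0 4 5 8 2)(1 7 6)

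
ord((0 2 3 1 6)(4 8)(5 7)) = 10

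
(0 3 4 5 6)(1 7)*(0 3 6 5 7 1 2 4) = (0 6 3)(2 4 7)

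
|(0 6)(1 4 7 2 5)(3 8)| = 10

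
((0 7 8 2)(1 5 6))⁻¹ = (0 2 8 7)(1 6 5)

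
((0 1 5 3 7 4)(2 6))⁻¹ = (0 4 7 3 5 1)(2 6)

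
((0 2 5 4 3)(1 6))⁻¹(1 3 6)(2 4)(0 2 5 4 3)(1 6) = (0 1 6)(3 5)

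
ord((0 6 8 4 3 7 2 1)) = 8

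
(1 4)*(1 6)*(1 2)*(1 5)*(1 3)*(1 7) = (1 4 6 2 5 3 7)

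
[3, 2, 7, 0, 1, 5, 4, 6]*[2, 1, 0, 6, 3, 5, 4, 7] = [6, 0, 7, 2, 1, 5, 3, 4]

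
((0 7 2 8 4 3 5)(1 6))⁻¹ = (0 5 3 4 8 2 7)(1 6)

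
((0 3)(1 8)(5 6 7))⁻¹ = (0 3)(1 8)(5 7 6)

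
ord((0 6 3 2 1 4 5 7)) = 8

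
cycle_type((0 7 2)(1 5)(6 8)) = 2^2.3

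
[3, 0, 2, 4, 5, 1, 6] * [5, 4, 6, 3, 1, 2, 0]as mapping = [0→3, 1→5, 2→6, 3→1, 4→2, 5→4, 6→0]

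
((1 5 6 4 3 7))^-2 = (1 3 6)(4 5 7)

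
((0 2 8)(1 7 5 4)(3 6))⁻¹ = (0 8 2)(1 4 5 7)(3 6)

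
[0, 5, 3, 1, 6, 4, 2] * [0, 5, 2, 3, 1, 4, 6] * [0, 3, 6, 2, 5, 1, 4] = [0, 5, 2, 1, 4, 3, 6]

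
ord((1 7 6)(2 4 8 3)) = 12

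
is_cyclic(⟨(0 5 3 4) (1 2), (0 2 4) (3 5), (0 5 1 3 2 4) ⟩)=no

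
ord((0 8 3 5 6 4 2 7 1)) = 9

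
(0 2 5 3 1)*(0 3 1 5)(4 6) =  (0 2)(1 3 5)(4 6)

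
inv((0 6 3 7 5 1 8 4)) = (0 4 8 1 5 7 3 6)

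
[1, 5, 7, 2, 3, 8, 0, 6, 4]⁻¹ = [6, 0, 3, 4, 8, 1, 7, 2, 5]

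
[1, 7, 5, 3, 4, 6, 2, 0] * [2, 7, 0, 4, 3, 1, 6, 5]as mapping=[0→7, 1→5, 2→1, 3→4, 4→3, 5→6, 6→0, 7→2]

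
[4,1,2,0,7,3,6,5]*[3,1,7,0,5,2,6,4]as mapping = [0→5,1→1,2→7,3→3,4→4,5→0,6→6,7→2]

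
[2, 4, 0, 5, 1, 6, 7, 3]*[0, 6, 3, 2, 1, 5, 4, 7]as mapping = [0→3, 1→1, 2→0, 3→5, 4→6, 5→4, 6→7, 7→2]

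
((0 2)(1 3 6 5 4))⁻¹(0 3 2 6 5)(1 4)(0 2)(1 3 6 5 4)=(0 5 4 2 6)(1 3)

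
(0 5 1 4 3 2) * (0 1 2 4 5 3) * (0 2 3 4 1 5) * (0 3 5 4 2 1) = (0 2 4 1 3)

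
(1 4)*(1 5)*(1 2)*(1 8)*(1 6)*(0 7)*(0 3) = (0 7 3)(1 4 5 2 8 6)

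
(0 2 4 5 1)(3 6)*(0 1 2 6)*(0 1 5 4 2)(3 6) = (0 3 1 5)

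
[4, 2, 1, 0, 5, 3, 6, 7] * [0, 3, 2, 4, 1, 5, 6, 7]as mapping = [0→1, 1→2, 2→3, 3→0, 4→5, 5→4, 6→6, 7→7]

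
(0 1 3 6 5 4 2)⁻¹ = (0 2 4 5 6 3 1)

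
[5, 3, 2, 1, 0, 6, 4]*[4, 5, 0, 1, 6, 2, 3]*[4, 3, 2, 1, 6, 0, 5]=[2, 3, 4, 0, 6, 1, 5]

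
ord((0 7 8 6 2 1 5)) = 7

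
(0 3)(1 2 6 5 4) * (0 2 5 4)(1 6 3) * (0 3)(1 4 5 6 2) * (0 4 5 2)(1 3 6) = (0 5 6 2 4)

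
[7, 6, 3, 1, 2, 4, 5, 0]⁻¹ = [7, 3, 4, 2, 5, 6, 1, 0]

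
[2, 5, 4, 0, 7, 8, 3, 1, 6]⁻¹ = [3, 7, 0, 6, 2, 1, 8, 4, 5]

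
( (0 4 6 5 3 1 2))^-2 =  (0 1 5 4 2 3 6)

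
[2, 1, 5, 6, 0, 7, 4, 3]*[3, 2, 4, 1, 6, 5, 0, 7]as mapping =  [0→4, 1→2, 2→5, 3→0, 4→3, 5→7, 6→6, 7→1]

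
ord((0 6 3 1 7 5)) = 6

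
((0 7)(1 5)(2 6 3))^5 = (0 7)(1 5)(2 3 6)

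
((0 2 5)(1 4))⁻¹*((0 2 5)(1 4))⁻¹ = (0 2 5)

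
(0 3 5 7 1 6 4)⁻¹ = (0 4 6 1 7 5 3)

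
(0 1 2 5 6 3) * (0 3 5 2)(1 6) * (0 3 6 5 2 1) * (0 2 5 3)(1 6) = (0 3 1)(2 6 5)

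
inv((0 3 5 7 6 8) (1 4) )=(0 8 6 7 5 3) (1 4) 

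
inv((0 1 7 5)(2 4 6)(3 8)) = (0 5 7 1)(2 6 4)(3 8)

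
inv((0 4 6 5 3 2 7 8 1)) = (0 1 8 7 2 3 5 6 4)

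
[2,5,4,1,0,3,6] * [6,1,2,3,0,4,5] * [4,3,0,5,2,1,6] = [0,2,4,3,6,5,1]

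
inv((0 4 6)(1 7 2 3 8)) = (0 6 4)(1 8 3 2 7)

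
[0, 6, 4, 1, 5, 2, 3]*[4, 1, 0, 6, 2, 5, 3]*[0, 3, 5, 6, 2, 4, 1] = [2, 6, 5, 3, 4, 0, 1]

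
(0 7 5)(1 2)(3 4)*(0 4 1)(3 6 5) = (0 7 3 1 2)(4 6 5)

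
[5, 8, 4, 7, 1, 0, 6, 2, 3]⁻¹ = [5, 4, 7, 8, 2, 0, 6, 3, 1]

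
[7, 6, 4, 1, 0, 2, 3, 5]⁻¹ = [4, 3, 5, 6, 2, 7, 1, 0]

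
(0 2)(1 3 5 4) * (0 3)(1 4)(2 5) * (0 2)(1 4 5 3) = (0 3)(1 2)(4 5)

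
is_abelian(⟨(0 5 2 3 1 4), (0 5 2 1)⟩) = no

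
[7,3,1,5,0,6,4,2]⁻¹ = [4,2,7,1,6,3,5,0]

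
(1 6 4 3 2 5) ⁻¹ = (1 5 2 3 4 6) 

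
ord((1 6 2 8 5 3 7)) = 7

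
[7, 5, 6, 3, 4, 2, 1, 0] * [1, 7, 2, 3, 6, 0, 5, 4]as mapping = [0→4, 1→0, 2→5, 3→3, 4→6, 5→2, 6→7, 7→1]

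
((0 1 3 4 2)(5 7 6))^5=(5 6 7)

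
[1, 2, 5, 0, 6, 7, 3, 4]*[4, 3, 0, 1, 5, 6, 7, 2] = [3, 0, 6, 4, 7, 2, 1, 5]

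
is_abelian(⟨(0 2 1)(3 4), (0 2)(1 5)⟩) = no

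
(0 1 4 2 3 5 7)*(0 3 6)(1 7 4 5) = (0 7 3 1 5 4 2 6)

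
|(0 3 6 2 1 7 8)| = 7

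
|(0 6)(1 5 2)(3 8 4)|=6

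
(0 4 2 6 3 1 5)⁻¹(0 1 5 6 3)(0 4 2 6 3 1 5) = (0 3 1 4 5)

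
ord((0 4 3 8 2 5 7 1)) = 8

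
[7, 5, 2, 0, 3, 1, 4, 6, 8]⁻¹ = [3, 5, 2, 4, 6, 1, 7, 0, 8]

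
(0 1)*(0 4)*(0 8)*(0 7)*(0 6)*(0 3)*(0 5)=(0 1 4 8 7 6 3 5)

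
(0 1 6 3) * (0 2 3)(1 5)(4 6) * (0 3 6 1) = (0 5)(1 4)(2 6 3)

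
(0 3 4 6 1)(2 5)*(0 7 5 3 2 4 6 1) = (0 2 3 6)(1 7 5 4)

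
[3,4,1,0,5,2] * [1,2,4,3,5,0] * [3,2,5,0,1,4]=[0,4,5,2,3,1]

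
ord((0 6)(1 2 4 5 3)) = 10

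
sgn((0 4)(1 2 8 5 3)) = -1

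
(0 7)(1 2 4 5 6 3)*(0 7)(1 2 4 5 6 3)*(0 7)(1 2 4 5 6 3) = (0 7)(1 5)(2 6)(3 4)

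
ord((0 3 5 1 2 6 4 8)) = 8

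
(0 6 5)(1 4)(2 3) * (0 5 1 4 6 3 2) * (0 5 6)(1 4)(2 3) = (0 2 3 5 6 4 1)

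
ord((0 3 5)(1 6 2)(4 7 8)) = 3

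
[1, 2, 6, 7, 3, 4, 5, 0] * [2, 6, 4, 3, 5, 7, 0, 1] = [6, 4, 0, 1, 3, 5, 7, 2]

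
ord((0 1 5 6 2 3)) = 6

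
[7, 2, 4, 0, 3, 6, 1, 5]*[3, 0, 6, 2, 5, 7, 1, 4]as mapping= [0→4, 1→6, 2→5, 3→3, 4→2, 5→1, 6→0, 7→7]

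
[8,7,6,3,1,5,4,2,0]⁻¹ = [8,4,7,3,6,5,2,1,0]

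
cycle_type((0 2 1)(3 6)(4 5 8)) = 2.3^2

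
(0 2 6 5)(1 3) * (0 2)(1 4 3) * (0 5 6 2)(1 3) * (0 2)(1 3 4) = (0 5 2)(1 4 3)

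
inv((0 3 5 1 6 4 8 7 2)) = (0 2 7 8 4 6 1 5 3)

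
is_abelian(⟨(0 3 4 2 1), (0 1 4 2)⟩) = no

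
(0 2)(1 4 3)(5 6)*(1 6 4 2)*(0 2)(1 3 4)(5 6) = (0 3 5 1)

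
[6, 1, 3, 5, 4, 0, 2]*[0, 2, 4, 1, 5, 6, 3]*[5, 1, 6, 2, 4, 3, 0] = [2, 6, 1, 0, 3, 5, 4] 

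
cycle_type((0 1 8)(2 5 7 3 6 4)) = 3.6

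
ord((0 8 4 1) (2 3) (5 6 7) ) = 12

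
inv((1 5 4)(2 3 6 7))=(1 4 5)(2 7 6 3)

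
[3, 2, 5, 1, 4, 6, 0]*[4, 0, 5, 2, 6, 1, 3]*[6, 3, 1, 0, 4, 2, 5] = [1, 2, 3, 6, 5, 0, 4]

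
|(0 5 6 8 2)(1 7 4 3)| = 20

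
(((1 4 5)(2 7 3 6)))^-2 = (1 4 5)(2 3)(6 7)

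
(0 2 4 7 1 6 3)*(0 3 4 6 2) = (1 2 6 4 7)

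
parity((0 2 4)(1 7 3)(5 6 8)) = even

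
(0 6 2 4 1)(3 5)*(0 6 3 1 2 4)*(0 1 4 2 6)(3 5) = (0 5 4 6 2 1)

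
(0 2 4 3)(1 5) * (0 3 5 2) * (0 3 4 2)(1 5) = (0 3 4 1)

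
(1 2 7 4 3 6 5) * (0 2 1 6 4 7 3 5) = (0 2 3 4 5 6)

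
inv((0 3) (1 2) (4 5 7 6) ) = (0 3) (1 2) (4 6 7 5) 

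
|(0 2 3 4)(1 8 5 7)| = 4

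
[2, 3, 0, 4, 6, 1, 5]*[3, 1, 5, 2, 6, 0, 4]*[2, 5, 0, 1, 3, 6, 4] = [6, 0, 1, 4, 3, 5, 2]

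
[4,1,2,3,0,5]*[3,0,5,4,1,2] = [1,0,5,4,3,2]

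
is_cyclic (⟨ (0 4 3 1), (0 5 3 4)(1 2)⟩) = no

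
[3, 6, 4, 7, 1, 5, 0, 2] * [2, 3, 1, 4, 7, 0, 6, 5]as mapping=[0→4, 1→6, 2→7, 3→5, 4→3, 5→0, 6→2, 7→1]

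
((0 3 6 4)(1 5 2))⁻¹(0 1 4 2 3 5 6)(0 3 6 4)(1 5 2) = (0 1 6 2 4 3 5)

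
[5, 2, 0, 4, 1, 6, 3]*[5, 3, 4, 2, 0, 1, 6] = [1, 4, 5, 0, 3, 6, 2]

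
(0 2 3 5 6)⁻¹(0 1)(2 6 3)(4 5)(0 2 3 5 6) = (0 5 3)(1 2)(4 6)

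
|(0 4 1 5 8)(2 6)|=10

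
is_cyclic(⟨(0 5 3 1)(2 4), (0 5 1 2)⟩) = no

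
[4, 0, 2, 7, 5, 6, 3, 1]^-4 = [6, 5, 2, 0, 3, 7, 1, 4]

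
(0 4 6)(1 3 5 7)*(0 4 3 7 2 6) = (0 3 5 2 6 4)(1 7)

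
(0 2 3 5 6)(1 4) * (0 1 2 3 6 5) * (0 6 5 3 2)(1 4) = (0 2 5 3 6 4)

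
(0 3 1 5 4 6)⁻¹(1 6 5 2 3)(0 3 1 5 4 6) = (0 4 2 1 5)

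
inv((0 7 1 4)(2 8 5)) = (0 4 1 7)(2 5 8)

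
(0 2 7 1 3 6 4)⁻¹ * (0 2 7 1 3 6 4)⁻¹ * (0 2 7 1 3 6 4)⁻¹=(0 3 2 6 7 4 1)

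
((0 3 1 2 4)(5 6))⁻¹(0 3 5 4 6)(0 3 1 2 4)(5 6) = (0 5 3 1 6)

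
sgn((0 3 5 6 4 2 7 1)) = -1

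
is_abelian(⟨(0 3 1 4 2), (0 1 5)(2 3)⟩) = no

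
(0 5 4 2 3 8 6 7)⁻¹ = (0 7 6 8 3 2 4 5)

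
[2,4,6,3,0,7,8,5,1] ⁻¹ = [4,8,0,3,1,7,2,5,6] 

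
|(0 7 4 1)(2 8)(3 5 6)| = 12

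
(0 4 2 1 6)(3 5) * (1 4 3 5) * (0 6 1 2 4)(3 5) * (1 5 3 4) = (0 3 2)(1 5 4)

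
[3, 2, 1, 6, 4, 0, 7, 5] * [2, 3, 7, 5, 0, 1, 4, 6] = [5, 7, 3, 4, 0, 2, 6, 1]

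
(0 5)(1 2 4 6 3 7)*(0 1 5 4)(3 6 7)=(0 4 7 5 1 2)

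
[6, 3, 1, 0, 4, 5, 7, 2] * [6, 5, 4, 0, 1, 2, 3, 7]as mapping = [0→3, 1→0, 2→5, 3→6, 4→1, 5→2, 6→7, 7→4]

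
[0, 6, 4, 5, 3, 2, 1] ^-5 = [0, 6, 5, 4, 2, 3, 1] 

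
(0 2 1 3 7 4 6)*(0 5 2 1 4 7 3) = (0 1)(2 4 6 5)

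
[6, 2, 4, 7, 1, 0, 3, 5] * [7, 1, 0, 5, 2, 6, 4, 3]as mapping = [0→4, 1→0, 2→2, 3→3, 4→1, 5→7, 6→5, 7→6]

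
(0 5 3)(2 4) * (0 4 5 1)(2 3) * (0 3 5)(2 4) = (0 1 3 2)(4 5)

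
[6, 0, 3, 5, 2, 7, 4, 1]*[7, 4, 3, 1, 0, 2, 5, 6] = [5, 7, 1, 2, 3, 6, 0, 4]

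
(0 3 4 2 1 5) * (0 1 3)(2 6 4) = (1 5)(2 3)(4 6)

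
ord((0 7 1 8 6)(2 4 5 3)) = 20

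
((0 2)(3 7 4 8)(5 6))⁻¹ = (0 2)(3 8 4 7)(5 6)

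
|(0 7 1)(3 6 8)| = 3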